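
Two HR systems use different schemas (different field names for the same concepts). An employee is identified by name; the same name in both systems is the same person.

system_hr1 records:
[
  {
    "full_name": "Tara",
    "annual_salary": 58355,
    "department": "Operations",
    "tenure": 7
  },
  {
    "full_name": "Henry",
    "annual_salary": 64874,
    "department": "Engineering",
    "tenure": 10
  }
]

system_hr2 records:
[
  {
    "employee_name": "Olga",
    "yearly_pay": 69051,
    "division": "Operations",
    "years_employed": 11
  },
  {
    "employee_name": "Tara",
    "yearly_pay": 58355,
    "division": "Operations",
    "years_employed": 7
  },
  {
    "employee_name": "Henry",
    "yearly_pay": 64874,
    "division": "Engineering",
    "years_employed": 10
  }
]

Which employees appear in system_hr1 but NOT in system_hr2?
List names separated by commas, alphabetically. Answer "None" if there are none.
None

Schema mapping: "full_name" (system_hr1) = "employee_name" (system_hr2) = employee name

Names in system_hr1: ['Henry', 'Tara']
Names in system_hr2: ['Henry', 'Olga', 'Tara']

In system_hr1 but not system_hr2: None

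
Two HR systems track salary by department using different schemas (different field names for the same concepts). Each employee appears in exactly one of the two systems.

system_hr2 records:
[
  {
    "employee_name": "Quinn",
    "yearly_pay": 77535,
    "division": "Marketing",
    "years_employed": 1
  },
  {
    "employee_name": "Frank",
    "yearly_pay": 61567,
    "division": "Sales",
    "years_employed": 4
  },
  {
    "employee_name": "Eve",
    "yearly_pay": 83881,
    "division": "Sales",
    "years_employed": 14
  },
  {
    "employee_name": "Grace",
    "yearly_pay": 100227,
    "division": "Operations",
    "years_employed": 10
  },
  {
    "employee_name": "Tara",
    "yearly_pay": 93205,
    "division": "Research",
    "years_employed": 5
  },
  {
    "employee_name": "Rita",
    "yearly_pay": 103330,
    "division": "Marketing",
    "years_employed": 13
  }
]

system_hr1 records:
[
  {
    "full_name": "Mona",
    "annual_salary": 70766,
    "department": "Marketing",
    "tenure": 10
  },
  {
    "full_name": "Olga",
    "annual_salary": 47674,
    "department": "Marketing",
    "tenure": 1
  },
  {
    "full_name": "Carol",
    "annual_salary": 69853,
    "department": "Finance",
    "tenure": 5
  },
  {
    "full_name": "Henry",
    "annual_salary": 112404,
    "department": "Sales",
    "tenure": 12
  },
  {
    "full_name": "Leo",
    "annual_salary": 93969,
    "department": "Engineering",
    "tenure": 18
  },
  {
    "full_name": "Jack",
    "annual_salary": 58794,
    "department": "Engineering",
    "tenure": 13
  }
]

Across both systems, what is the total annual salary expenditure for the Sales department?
257852

Schema mappings:
- "division" (system_hr2) = "department" (system_hr1) = department
- "yearly_pay" (system_hr2) = "annual_salary" (system_hr1) = salary

Sales salaries from system_hr2: 145448
Sales salaries from system_hr1: 112404

Total: 145448 + 112404 = 257852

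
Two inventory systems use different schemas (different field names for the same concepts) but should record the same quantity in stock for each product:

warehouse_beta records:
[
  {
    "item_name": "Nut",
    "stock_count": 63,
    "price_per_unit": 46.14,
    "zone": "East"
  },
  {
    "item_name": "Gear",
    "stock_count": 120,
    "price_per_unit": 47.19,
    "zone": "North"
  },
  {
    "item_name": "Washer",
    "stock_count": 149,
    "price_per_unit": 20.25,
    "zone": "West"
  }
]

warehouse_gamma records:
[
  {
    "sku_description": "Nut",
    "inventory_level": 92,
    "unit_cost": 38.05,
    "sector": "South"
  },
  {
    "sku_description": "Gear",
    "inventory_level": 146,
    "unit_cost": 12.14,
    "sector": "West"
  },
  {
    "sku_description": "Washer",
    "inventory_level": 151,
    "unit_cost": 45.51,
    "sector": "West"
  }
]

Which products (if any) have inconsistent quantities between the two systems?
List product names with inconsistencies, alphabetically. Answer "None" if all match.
Gear, Nut, Washer

Schema mappings:
- "item_name" (warehouse_beta) = "sku_description" (warehouse_gamma) = product name
- "stock_count" (warehouse_beta) = "inventory_level" (warehouse_gamma) = quantity

Comparison:
  Nut: 63 vs 92 - MISMATCH
  Gear: 120 vs 146 - MISMATCH
  Washer: 149 vs 151 - MISMATCH

Products with inconsistencies: Gear, Nut, Washer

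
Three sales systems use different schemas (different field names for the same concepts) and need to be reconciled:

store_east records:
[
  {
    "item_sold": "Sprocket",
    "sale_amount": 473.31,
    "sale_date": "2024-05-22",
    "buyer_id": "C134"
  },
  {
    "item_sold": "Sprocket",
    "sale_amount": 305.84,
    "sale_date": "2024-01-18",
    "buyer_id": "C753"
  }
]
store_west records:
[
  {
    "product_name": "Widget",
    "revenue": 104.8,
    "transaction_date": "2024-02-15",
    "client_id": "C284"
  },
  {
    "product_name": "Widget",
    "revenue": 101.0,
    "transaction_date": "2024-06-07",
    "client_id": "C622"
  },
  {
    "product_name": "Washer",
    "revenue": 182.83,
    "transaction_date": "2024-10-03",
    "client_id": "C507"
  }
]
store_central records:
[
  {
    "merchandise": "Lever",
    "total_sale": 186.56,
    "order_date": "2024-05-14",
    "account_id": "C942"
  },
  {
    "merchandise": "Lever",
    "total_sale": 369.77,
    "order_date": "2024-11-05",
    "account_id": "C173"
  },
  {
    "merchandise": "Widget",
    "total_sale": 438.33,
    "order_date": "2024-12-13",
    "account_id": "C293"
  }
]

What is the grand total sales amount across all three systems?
2162.44

Schema reconciliation - all amount fields map to sale amount:

store_east (sale_amount): 779.15
store_west (revenue): 388.63
store_central (total_sale): 994.66

Grand total: 2162.44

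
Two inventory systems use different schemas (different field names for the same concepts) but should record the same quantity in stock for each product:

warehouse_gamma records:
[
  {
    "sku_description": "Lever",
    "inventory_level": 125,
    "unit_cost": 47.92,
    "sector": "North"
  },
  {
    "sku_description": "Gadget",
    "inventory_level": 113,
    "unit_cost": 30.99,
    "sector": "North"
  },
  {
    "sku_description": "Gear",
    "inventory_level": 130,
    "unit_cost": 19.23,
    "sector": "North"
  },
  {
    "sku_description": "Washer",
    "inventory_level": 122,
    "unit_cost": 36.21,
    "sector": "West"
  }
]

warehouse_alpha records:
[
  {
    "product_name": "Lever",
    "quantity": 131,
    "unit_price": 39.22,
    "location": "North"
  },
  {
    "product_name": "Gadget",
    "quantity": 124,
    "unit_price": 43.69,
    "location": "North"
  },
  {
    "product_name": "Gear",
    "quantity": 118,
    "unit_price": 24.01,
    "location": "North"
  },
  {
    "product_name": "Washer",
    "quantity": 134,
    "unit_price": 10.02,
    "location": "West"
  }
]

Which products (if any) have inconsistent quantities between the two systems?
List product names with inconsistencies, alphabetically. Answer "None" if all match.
Gadget, Gear, Lever, Washer

Schema mappings:
- "sku_description" (warehouse_gamma) = "product_name" (warehouse_alpha) = product name
- "inventory_level" (warehouse_gamma) = "quantity" (warehouse_alpha) = quantity

Comparison:
  Lever: 125 vs 131 - MISMATCH
  Gadget: 113 vs 124 - MISMATCH
  Gear: 130 vs 118 - MISMATCH
  Washer: 122 vs 134 - MISMATCH

Products with inconsistencies: Gadget, Gear, Lever, Washer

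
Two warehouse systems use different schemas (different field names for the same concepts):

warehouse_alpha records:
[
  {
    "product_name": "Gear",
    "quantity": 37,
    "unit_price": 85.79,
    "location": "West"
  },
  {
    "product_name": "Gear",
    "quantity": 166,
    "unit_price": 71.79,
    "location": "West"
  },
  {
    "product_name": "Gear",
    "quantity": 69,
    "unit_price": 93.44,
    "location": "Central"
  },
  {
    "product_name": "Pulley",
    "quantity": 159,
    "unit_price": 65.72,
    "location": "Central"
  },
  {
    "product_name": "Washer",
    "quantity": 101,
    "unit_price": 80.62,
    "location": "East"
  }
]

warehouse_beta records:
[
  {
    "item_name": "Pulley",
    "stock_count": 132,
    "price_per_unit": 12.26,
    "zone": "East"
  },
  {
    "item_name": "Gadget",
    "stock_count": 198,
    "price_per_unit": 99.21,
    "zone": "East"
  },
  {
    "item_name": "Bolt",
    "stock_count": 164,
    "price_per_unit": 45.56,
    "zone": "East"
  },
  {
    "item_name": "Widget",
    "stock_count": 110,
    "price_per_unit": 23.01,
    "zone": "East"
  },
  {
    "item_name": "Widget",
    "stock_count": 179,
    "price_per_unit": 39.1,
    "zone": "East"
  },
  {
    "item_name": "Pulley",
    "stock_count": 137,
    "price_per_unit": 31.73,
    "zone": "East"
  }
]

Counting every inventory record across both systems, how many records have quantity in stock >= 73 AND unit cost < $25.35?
2

Schema mappings:
- "quantity" (warehouse_alpha) = "stock_count" (warehouse_beta) = quantity
- "unit_price" (warehouse_alpha) = "price_per_unit" (warehouse_beta) = unit cost

Records meeting both conditions in warehouse_alpha: 0
Records meeting both conditions in warehouse_beta: 2

Total: 0 + 2 = 2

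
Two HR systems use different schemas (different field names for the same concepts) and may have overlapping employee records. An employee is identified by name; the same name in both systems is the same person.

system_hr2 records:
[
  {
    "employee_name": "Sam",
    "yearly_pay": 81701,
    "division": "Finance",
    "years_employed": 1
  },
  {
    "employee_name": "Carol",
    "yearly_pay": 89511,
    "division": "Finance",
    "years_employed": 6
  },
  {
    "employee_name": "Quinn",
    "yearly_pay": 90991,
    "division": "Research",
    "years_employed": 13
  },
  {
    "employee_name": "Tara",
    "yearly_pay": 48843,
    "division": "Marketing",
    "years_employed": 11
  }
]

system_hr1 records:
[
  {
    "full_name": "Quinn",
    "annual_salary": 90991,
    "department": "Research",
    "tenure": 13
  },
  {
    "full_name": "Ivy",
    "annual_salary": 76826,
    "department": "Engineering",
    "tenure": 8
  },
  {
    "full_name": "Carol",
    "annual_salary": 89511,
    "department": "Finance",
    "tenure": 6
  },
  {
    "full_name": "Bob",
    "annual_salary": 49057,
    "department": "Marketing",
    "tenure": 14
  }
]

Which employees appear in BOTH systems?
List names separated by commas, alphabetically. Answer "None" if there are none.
Carol, Quinn

Schema mapping: "employee_name" (system_hr2) = "full_name" (system_hr1) = employee name

Names in system_hr2: ['Carol', 'Quinn', 'Sam', 'Tara']
Names in system_hr1: ['Bob', 'Carol', 'Ivy', 'Quinn']

Intersection: ['Carol', 'Quinn']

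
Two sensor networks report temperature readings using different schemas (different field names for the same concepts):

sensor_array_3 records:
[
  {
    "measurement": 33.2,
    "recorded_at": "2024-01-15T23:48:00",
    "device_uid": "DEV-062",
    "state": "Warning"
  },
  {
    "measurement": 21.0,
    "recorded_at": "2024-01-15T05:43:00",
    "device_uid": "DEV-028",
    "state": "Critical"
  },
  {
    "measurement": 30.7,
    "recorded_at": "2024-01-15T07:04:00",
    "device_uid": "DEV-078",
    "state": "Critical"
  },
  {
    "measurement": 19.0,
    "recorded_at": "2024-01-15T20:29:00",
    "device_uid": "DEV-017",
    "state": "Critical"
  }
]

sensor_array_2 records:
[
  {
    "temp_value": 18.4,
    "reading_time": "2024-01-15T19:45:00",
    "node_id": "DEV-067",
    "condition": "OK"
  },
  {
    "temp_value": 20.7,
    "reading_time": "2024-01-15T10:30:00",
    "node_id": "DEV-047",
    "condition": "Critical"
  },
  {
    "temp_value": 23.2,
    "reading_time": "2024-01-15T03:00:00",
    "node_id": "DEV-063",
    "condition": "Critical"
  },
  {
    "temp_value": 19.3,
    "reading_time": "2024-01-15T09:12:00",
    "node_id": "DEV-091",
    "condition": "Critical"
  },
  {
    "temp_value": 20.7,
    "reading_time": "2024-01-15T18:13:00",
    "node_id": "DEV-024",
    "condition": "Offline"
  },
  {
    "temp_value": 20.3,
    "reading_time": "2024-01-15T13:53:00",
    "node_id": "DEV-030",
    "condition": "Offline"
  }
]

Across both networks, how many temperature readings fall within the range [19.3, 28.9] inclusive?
6

Schema mapping: "measurement" (sensor_array_3) = "temp_value" (sensor_array_2) = temperature

Readings in [19.3, 28.9] from sensor_array_3: 1
Readings in [19.3, 28.9] from sensor_array_2: 5

Total count: 1 + 5 = 6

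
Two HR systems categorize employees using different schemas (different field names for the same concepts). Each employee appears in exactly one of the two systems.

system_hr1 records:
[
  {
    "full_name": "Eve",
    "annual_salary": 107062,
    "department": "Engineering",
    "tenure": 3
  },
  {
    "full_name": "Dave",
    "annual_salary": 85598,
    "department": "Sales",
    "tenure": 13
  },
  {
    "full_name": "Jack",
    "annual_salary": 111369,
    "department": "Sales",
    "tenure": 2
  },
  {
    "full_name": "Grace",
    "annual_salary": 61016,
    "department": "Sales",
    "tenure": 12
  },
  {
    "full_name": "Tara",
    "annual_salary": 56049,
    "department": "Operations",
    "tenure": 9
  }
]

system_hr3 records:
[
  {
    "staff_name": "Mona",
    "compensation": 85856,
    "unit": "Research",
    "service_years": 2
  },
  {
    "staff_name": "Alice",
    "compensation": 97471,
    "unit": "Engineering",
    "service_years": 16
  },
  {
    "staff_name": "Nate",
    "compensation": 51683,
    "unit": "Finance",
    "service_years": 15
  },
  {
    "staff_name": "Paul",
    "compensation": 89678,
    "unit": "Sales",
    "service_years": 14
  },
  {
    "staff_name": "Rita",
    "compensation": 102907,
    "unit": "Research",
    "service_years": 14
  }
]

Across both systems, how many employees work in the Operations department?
1

Schema mapping: "department" (system_hr1) = "unit" (system_hr3) = department

Operations employees in system_hr1: 1
Operations employees in system_hr3: 0

Total in Operations: 1 + 0 = 1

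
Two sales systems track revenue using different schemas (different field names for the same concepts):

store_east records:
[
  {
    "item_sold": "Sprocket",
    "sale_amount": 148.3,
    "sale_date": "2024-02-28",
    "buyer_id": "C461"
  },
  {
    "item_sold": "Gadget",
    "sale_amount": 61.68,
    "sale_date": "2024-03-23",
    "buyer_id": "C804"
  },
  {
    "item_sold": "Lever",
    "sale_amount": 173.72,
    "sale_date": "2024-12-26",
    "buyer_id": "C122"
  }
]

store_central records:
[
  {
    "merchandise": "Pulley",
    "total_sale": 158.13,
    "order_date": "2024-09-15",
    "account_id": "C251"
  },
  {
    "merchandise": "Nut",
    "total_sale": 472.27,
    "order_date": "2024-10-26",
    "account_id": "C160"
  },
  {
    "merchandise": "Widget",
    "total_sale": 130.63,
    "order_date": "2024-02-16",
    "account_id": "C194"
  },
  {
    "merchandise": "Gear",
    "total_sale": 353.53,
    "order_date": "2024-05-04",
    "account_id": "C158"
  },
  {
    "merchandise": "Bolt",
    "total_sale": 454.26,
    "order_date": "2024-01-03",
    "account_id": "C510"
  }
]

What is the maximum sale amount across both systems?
472.27

Reconcile: "sale_amount" (store_east) = "total_sale" (store_central) = sale amount

Maximum in store_east: 173.72
Maximum in store_central: 472.27

Overall maximum: max(173.72, 472.27) = 472.27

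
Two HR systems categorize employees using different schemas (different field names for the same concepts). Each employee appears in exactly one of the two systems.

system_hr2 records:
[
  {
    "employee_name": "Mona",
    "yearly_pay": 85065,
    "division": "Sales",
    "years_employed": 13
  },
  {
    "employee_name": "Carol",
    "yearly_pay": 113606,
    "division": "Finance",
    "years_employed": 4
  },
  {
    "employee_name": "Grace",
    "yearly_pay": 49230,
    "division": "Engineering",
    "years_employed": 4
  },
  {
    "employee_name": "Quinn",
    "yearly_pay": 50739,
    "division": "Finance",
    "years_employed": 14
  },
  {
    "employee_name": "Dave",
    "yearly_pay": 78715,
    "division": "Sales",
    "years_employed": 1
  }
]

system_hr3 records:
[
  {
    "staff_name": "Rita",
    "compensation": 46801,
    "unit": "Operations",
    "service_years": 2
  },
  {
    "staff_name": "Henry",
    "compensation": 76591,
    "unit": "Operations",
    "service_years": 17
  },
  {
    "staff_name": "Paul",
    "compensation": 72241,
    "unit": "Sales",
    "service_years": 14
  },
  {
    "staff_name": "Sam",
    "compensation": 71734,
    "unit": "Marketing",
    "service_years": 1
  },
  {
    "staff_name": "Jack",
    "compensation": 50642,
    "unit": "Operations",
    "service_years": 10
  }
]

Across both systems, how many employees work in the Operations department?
3

Schema mapping: "division" (system_hr2) = "unit" (system_hr3) = department

Operations employees in system_hr2: 0
Operations employees in system_hr3: 3

Total in Operations: 0 + 3 = 3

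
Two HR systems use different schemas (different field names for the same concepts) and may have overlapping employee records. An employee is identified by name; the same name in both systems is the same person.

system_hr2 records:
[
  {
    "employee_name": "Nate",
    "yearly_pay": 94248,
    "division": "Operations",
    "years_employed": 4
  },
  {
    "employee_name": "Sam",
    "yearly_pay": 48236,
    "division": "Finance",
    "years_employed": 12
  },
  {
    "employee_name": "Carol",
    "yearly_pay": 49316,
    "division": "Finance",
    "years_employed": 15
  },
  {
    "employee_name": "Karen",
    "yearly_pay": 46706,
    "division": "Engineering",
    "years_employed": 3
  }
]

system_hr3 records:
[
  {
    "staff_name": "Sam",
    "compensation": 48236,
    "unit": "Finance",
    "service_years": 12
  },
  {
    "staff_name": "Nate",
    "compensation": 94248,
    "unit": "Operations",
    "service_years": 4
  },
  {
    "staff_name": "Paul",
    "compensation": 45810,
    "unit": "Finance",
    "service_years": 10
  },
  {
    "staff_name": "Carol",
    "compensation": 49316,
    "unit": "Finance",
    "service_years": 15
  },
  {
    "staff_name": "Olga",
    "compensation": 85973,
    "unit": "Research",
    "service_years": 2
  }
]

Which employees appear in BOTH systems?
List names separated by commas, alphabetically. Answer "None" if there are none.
Carol, Nate, Sam

Schema mapping: "employee_name" (system_hr2) = "staff_name" (system_hr3) = employee name

Names in system_hr2: ['Carol', 'Karen', 'Nate', 'Sam']
Names in system_hr3: ['Carol', 'Nate', 'Olga', 'Paul', 'Sam']

Intersection: ['Carol', 'Nate', 'Sam']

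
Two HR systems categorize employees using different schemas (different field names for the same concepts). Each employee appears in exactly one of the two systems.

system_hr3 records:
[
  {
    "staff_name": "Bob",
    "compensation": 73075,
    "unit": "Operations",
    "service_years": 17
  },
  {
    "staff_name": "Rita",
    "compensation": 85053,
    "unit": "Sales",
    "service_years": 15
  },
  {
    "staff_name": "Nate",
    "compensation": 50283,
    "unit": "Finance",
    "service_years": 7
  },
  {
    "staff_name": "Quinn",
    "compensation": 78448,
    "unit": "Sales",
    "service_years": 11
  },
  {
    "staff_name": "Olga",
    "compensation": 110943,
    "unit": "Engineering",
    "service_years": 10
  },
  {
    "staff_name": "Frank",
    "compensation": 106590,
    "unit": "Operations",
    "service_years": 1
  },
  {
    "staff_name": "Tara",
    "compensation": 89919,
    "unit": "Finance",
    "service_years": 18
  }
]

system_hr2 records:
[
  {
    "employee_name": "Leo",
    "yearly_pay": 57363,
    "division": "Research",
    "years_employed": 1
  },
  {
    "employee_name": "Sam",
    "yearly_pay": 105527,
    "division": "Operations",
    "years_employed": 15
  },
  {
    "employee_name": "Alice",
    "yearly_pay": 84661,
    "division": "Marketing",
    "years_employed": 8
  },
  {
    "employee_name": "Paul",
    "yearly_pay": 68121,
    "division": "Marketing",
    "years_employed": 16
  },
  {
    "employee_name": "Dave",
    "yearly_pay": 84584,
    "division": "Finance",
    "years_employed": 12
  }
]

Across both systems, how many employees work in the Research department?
1

Schema mapping: "unit" (system_hr3) = "division" (system_hr2) = department

Research employees in system_hr3: 0
Research employees in system_hr2: 1

Total in Research: 0 + 1 = 1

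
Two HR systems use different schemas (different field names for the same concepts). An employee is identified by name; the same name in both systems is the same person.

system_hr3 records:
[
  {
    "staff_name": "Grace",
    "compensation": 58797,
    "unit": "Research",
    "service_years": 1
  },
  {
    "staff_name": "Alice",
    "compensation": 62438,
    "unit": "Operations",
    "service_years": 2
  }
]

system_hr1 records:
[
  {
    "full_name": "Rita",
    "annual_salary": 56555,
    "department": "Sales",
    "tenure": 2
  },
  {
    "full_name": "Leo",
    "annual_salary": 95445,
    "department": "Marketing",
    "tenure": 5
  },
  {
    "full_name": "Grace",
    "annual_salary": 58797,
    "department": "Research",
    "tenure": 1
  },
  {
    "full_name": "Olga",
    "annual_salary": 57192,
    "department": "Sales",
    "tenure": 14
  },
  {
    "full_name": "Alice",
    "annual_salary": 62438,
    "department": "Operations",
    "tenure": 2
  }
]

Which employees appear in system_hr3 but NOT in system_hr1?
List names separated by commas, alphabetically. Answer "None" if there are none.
None

Schema mapping: "staff_name" (system_hr3) = "full_name" (system_hr1) = employee name

Names in system_hr3: ['Alice', 'Grace']
Names in system_hr1: ['Alice', 'Grace', 'Leo', 'Olga', 'Rita']

In system_hr3 but not system_hr1: None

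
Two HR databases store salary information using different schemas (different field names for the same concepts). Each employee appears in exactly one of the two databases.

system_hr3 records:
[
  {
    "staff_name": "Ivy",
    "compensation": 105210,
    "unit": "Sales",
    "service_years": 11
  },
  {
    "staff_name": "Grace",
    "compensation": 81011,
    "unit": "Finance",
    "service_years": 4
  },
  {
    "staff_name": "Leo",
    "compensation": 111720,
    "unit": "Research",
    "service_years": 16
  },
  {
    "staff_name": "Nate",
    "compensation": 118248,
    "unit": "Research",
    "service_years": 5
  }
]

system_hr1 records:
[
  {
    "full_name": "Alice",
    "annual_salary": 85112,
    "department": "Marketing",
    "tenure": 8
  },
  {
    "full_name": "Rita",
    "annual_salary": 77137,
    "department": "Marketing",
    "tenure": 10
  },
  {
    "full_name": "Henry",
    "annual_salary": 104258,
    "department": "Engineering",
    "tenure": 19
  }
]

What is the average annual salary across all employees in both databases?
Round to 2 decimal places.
97528.00

Schema mapping: "compensation" (system_hr3) = "annual_salary" (system_hr1) = annual salary

All salaries: [105210, 81011, 111720, 118248, 85112, 77137, 104258]
Sum: 682696
Count: 7
Average: 682696 / 7 = 97528.00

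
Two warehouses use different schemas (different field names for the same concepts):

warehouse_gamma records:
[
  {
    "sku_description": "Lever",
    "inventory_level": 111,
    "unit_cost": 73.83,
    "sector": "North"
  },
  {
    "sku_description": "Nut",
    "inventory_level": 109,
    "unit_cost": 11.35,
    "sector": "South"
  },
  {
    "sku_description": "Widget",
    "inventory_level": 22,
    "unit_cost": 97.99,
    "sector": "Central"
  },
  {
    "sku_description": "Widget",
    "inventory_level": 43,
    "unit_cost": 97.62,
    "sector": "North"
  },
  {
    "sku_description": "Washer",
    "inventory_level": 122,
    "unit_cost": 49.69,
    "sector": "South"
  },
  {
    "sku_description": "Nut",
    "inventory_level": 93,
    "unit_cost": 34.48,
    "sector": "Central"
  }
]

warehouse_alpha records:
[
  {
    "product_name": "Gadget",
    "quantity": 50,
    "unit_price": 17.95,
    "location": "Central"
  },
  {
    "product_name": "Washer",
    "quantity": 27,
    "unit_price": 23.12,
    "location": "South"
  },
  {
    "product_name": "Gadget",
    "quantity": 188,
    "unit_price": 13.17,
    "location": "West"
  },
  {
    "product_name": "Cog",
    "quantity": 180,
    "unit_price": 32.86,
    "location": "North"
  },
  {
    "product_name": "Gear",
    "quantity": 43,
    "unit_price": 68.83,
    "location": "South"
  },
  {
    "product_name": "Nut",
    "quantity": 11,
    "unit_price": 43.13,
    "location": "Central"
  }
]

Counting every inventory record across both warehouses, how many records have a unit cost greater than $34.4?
7

Schema mapping: "unit_cost" (warehouse_gamma) = "unit_price" (warehouse_alpha) = unit cost

Records > $34.4 in warehouse_gamma: 5
Records > $34.4 in warehouse_alpha: 2

Total count: 5 + 2 = 7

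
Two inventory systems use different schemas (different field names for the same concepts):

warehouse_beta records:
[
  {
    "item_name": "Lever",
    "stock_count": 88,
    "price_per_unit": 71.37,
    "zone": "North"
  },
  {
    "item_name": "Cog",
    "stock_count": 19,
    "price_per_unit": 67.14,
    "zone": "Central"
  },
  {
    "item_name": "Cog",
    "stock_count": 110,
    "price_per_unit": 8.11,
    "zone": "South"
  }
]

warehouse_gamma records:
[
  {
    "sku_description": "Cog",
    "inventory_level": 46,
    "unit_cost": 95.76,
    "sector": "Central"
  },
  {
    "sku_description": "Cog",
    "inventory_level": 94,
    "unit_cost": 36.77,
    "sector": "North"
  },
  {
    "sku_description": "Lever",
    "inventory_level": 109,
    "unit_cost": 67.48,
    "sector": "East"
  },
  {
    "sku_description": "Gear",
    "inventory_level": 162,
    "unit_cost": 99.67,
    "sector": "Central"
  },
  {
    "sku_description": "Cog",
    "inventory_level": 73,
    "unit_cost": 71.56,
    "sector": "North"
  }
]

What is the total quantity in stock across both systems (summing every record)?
701

To reconcile these schemas, identify the field holding the quantity in stock in each system:
1. In warehouse_beta it is "stock_count"
2. In warehouse_gamma it is "inventory_level"

From warehouse_beta: 88 + 19 + 110 = 217
From warehouse_gamma: 46 + 94 + 109 + 162 + 73 = 484

Total: 217 + 484 = 701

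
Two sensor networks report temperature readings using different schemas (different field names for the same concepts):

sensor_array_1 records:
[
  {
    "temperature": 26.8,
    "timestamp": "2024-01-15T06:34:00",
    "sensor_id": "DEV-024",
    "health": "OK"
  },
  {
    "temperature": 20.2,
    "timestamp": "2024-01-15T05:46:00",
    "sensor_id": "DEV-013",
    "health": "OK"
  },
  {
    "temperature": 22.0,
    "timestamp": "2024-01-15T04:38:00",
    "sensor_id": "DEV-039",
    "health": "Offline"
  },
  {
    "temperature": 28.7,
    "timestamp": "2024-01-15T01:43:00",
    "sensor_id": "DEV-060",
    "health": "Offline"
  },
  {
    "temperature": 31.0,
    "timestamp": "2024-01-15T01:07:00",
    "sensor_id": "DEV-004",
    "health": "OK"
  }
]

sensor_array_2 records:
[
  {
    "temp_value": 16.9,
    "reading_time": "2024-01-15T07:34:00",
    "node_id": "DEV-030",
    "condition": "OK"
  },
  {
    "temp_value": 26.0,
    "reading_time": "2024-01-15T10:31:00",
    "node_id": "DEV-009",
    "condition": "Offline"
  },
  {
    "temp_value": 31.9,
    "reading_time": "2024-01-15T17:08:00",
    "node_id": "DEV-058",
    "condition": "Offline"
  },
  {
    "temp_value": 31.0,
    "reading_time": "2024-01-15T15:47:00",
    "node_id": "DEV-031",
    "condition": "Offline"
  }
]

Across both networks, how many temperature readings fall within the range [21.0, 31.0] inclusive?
6

Schema mapping: "temperature" (sensor_array_1) = "temp_value" (sensor_array_2) = temperature

Readings in [21.0, 31.0] from sensor_array_1: 4
Readings in [21.0, 31.0] from sensor_array_2: 2

Total count: 4 + 2 = 6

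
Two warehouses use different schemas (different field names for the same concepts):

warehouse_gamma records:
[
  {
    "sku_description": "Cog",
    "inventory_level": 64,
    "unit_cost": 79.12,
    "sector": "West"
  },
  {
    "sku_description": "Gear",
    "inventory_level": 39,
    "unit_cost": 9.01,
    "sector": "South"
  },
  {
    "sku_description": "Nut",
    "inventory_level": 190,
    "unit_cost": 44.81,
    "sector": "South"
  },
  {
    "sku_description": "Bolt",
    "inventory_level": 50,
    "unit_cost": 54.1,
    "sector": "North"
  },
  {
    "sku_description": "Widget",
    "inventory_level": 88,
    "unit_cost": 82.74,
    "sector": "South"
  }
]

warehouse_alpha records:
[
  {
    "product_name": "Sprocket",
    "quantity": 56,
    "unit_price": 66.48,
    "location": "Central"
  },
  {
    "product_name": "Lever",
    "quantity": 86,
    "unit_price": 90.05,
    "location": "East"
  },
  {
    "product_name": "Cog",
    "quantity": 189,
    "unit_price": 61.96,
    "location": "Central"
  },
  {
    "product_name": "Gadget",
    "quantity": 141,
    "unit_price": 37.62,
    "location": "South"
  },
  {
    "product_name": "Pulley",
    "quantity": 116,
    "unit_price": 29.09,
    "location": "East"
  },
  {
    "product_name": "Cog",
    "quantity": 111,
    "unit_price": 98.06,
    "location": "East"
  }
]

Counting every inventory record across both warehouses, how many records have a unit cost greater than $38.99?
8

Schema mapping: "unit_cost" (warehouse_gamma) = "unit_price" (warehouse_alpha) = unit cost

Records > $38.99 in warehouse_gamma: 4
Records > $38.99 in warehouse_alpha: 4

Total count: 4 + 4 = 8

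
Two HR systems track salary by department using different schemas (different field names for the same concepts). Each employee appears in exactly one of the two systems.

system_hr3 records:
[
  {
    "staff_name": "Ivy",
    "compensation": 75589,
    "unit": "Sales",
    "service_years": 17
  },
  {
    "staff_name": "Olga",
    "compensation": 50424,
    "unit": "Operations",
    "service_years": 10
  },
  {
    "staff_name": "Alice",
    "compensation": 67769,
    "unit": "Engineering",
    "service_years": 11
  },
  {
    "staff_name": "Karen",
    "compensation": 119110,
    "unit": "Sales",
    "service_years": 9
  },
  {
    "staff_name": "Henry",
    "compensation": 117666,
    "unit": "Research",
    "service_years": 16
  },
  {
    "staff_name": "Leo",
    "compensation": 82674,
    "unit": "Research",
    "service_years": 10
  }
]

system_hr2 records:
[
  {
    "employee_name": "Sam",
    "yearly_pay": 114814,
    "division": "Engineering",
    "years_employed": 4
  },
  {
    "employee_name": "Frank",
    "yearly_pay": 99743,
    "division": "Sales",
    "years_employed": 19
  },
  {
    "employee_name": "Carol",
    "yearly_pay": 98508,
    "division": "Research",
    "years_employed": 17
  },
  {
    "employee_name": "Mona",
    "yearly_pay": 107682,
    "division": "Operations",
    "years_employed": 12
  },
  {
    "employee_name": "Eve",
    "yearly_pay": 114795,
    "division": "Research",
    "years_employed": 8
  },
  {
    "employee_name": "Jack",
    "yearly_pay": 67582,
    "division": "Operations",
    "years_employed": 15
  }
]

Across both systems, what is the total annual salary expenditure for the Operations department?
225688

Schema mappings:
- "unit" (system_hr3) = "division" (system_hr2) = department
- "compensation" (system_hr3) = "yearly_pay" (system_hr2) = salary

Operations salaries from system_hr3: 50424
Operations salaries from system_hr2: 175264

Total: 50424 + 175264 = 225688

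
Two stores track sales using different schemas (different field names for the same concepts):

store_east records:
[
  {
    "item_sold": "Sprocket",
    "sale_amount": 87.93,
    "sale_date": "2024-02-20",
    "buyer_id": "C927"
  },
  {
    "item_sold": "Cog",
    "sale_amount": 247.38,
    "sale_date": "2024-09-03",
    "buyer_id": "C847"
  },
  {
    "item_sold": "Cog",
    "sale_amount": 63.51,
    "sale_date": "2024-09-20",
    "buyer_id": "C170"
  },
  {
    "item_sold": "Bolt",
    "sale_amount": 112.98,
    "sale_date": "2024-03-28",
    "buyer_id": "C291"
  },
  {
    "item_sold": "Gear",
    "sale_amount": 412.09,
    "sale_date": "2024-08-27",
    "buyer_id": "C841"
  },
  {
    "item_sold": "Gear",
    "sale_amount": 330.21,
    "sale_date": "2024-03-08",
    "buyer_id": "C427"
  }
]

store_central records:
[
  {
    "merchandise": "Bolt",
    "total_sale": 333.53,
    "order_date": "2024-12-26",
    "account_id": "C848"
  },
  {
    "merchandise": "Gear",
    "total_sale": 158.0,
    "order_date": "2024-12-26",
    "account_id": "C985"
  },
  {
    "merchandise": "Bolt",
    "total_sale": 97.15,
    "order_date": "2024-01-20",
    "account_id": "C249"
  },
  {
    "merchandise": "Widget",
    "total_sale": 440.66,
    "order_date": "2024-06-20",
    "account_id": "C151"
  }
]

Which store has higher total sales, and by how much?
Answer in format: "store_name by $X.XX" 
store_east by $224.76

Schema mapping: "sale_amount" (store_east) = "total_sale" (store_central) = sale amount

Total for store_east: 1254.10
Total for store_central: 1029.34

Difference: |1254.10 - 1029.34| = 224.76
store_east has higher sales by $224.76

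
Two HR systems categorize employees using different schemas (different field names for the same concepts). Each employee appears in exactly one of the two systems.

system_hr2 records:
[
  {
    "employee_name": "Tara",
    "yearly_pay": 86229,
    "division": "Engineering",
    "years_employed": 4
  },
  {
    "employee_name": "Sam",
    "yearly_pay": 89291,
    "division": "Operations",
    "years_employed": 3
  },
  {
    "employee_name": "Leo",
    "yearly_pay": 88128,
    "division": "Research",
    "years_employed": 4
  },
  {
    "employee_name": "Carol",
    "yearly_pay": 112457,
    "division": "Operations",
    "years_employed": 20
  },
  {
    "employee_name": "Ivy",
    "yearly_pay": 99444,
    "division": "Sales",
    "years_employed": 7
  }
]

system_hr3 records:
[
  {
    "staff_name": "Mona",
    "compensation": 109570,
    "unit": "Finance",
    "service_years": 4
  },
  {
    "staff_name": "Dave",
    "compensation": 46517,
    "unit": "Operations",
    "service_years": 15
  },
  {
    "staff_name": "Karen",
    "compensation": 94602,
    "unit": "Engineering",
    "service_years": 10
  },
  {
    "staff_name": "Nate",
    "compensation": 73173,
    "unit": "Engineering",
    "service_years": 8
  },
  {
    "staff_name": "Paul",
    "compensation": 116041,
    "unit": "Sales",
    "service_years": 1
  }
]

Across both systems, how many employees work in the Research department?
1

Schema mapping: "division" (system_hr2) = "unit" (system_hr3) = department

Research employees in system_hr2: 1
Research employees in system_hr3: 0

Total in Research: 1 + 0 = 1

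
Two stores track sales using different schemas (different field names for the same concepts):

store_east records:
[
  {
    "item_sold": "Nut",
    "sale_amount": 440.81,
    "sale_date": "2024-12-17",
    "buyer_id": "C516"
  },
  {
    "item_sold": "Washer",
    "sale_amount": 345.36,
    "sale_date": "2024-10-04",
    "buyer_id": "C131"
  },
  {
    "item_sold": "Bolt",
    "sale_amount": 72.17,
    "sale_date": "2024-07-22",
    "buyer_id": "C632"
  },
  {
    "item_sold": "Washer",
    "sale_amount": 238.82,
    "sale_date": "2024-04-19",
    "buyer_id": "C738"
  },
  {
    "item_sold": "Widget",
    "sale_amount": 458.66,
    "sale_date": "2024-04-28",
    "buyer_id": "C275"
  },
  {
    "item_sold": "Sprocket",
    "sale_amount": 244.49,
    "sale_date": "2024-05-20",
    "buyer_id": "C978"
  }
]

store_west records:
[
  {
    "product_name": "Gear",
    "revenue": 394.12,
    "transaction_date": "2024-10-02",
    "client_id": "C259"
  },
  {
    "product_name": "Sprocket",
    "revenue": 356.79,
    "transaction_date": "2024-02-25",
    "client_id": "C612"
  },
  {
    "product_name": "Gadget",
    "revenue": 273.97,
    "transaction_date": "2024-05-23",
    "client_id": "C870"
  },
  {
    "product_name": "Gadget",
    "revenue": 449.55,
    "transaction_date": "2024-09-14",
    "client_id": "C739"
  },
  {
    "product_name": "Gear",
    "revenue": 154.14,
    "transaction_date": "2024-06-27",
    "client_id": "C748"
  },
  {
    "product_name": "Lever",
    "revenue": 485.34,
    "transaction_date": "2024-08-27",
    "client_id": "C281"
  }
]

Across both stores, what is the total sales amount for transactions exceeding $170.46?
3687.91

Schema mapping: "sale_amount" (store_east) = "revenue" (store_west) = sale amount

Sum of sales > $170.46 in store_east: 1728.14
Sum of sales > $170.46 in store_west: 1959.77

Total: 1728.14 + 1959.77 = 3687.91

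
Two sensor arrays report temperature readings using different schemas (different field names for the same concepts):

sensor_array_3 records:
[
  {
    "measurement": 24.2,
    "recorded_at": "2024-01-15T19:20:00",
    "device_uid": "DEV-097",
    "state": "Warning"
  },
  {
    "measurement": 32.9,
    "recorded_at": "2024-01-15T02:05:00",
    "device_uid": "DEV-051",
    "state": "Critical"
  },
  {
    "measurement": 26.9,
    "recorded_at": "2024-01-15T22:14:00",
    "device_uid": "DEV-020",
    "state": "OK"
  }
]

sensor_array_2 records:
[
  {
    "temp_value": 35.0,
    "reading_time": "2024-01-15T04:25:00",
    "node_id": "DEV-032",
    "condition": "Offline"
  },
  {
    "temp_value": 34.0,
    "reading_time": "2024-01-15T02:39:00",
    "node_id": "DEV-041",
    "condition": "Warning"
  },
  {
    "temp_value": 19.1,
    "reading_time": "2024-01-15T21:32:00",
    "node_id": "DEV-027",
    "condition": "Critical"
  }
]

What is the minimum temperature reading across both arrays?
19.1

Schema mapping: "measurement" (sensor_array_3) = "temp_value" (sensor_array_2) = temperature reading

Minimum in sensor_array_3: 24.2
Minimum in sensor_array_2: 19.1

Overall minimum: min(24.2, 19.1) = 19.1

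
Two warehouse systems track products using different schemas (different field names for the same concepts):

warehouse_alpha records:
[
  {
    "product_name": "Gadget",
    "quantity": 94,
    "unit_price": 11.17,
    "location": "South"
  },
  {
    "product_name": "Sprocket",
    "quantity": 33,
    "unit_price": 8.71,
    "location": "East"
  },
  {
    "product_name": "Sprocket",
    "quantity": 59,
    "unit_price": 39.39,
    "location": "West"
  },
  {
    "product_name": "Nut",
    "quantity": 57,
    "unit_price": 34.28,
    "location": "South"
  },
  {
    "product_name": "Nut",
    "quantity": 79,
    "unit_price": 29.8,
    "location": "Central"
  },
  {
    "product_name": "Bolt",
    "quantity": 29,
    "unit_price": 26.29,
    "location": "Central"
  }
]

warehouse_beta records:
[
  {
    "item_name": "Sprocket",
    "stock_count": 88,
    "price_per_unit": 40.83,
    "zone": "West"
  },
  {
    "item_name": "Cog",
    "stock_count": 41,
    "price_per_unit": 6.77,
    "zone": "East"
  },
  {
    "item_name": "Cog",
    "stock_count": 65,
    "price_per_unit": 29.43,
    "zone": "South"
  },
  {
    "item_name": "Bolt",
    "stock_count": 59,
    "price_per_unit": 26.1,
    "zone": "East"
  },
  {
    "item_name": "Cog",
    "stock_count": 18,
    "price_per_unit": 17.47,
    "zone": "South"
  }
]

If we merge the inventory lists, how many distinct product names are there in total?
5

Schema mapping: "product_name" (warehouse_alpha) = "item_name" (warehouse_beta) = product name

Products in warehouse_alpha: ['Bolt', 'Gadget', 'Nut', 'Sprocket']
Products in warehouse_beta: ['Bolt', 'Cog', 'Sprocket']

Union (unique products): ['Bolt', 'Cog', 'Gadget', 'Nut', 'Sprocket']
Count: 5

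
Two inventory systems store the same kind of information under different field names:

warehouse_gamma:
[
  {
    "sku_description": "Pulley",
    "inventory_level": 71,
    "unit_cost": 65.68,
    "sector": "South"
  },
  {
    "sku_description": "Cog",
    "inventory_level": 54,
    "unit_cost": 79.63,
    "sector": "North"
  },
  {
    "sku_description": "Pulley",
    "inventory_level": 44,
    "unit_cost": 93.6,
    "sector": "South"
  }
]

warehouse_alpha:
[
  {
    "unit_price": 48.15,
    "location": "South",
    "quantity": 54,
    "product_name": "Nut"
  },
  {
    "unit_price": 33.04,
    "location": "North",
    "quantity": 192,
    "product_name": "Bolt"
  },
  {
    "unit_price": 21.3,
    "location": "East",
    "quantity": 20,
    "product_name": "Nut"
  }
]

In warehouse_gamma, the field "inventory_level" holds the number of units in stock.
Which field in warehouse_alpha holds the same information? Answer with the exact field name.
quantity

In warehouse_gamma, "inventory_level" holds the number of units in stock.
The fields in warehouse_alpha are: "unit_price", "location", "quantity", "product_name".
"quantity" is the match: the name refers to the same concept and its values are whole-number counts (e.g. 54, 192).
The other fields ("unit_price", "location", "product_name") hold different kinds of data.

So "inventory_level" in warehouse_gamma corresponds to "quantity" in warehouse_alpha.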